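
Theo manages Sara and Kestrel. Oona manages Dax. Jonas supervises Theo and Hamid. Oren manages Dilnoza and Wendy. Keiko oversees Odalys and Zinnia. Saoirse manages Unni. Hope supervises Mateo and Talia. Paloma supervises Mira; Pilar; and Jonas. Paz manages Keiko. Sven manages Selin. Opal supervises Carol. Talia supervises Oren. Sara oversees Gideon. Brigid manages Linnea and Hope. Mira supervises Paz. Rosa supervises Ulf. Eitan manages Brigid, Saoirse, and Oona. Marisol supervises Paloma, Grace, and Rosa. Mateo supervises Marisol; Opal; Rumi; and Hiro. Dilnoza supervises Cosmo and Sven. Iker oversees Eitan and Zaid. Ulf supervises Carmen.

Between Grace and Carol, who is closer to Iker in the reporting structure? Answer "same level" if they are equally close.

same level

Both Grace and Carol are 6 levels below Iker.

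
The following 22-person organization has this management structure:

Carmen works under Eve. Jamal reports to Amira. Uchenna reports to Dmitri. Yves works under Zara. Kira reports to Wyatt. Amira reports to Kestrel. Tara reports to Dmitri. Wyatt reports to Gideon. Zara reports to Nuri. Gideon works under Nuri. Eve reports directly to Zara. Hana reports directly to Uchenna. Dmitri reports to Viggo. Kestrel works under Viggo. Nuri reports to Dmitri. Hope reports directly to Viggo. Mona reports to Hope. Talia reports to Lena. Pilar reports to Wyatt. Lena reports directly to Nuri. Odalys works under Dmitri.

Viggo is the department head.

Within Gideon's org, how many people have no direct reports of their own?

2

The people in Gideon's organization with no one reporting to them are Pilar, Kira. That is 2.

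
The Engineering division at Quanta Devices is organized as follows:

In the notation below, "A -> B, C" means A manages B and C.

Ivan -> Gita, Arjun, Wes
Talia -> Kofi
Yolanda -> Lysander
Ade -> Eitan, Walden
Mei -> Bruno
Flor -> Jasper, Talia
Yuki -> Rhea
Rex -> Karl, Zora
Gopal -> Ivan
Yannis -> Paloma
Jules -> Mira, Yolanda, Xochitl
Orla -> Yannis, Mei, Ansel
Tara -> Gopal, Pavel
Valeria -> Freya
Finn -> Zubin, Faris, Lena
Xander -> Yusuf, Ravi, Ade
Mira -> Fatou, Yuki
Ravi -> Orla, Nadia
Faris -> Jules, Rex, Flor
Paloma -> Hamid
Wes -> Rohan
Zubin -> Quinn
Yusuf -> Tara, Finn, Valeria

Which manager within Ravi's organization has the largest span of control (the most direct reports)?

Orla

Direct-report counts within Ravi's organization: Ravi has 2; Orla has 3; Mei has 1; Yannis has 1; Paloma has 1. The largest is 3, held by Orla.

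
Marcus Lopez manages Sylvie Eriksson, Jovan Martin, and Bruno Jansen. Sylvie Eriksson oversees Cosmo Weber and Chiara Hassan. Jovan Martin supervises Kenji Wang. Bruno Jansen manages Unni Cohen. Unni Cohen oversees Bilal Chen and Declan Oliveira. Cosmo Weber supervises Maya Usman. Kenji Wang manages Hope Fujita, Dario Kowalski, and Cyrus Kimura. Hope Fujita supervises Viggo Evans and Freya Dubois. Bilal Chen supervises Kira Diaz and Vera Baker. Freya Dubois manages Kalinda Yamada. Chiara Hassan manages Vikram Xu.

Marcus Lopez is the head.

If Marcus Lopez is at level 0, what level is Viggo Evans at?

Chain from Viggo Evans up to Marcus Lopez: Viggo Evans → Hope Fujita → Kenji Wang → Jovan Martin → Marcus Lopez. That is 4 steps up, so Viggo Evans is 4 levels below Marcus Lopez.

4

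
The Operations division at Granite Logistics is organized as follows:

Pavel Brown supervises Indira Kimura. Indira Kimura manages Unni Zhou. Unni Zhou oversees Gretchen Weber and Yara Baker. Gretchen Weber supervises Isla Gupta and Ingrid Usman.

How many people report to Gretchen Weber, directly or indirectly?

Gretchen Weber directly manages Isla Gupta, Ingrid Usman. Isla Gupta has no reports. Ingrid Usman has no reports. So Gretchen Weber's organization is 2 direct reports plus everyone under them: 1 + 1 = 2.

2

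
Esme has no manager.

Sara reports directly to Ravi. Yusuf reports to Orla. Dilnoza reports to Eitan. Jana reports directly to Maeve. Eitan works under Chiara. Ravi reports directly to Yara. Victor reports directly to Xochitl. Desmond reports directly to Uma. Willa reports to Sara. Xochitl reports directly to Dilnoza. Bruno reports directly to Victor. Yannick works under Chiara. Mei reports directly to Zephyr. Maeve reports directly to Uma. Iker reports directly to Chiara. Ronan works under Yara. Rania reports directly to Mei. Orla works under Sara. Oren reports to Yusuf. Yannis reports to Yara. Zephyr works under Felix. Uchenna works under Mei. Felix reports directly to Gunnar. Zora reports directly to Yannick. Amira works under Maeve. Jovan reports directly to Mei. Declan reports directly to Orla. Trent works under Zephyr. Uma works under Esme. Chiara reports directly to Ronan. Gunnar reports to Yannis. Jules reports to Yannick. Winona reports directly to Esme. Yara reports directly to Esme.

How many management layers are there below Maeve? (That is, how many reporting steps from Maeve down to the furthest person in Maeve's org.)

The longest chain under Maeve runs Maeve → Jana, which is 1 level below Maeve.

1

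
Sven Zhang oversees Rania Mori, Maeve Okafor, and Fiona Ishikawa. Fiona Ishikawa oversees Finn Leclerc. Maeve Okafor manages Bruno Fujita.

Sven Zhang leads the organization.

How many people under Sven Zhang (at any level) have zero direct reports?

The people in Sven Zhang's organization with no one reporting to them are Finn Leclerc, Bruno Fujita, Rania Mori. That is 3.

3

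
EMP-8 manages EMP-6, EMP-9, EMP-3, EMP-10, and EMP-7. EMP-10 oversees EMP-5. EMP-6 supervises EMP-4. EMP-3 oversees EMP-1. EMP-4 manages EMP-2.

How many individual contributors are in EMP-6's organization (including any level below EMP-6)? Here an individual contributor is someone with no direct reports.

1

The only person in EMP-6's organization with no one reporting to them is EMP-2. That is 1.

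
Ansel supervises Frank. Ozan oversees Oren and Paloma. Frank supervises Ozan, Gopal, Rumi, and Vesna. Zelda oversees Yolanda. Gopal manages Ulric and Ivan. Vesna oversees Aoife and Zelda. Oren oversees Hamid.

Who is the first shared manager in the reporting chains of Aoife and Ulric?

Aoife's chain of managers is Vesna, Frank, Ansel. Ulric's chain of managers is Gopal, Frank, Ansel. The first manager that appears in both chains is Frank.

Frank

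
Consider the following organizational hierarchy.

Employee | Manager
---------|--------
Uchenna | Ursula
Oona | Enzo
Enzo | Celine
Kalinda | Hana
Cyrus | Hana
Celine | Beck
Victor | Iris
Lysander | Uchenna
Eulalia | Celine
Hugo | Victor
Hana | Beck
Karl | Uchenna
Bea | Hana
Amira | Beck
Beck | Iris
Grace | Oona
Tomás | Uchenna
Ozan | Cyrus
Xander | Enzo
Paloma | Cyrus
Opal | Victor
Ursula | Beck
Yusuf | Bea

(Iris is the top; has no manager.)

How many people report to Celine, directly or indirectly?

Celine directly manages Enzo, Eulalia. Under Enzo: Xander, Oona, Grace (3). Eulalia has no reports. So Celine's organization is 2 direct reports plus everyone under them: 4 + 1 = 5.

5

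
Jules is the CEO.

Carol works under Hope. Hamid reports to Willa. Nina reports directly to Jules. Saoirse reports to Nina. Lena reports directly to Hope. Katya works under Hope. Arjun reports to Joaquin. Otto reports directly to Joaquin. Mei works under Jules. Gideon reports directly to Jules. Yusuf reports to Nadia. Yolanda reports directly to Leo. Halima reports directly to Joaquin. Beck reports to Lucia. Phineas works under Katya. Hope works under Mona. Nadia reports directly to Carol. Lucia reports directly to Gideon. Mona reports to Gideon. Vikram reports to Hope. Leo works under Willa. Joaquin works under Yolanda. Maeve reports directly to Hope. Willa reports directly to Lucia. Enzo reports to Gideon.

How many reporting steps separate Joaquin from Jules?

6

Chain from Joaquin up to Jules: Joaquin → Yolanda → Leo → Willa → Lucia → Gideon → Jules. That is 6 steps up, so Joaquin is 6 levels below Jules.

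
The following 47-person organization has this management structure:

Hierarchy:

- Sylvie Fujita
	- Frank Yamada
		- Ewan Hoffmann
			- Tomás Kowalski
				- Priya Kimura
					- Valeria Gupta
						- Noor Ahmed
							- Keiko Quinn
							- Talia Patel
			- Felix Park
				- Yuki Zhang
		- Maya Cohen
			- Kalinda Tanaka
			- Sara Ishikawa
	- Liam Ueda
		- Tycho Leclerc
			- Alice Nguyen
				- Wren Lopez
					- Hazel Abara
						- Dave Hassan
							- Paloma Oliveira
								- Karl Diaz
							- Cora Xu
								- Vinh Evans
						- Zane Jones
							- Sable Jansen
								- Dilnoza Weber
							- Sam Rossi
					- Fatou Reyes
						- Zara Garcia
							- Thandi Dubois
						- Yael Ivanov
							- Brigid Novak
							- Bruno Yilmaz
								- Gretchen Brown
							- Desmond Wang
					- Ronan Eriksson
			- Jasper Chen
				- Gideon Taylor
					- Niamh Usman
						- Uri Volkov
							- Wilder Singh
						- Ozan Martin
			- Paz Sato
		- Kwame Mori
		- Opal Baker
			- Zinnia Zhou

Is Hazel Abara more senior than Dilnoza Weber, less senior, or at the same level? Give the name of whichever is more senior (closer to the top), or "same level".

Hazel Abara is 5 levels below Sylvie Fujita; Dilnoza Weber is 8. Hazel Abara is higher.

Hazel Abara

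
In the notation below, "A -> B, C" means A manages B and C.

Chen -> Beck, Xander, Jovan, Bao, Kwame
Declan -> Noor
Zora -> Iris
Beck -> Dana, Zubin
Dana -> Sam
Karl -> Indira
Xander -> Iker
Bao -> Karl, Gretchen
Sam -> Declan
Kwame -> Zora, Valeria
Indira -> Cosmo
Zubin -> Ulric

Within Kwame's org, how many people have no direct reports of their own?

The people in Kwame's organization with no one reporting to them are Valeria, Iris. That is 2.

2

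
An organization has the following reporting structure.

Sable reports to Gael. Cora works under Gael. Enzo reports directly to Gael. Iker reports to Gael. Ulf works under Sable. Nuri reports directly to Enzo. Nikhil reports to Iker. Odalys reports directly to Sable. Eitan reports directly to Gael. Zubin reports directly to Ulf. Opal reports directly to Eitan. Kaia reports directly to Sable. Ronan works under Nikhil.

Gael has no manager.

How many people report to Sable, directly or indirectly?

Sable directly manages Ulf, Odalys, Kaia. Under Ulf: Zubin (1). Odalys has no reports. Kaia has no reports. So Sable's organization is 3 direct reports plus everyone under them: 2 + 1 + 1 = 4.

4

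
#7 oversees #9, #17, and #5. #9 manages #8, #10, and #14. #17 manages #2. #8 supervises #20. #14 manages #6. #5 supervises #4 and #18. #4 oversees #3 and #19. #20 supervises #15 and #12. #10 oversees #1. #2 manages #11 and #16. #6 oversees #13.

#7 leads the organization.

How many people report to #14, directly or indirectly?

#14 directly manages #6. Under #6: #13 (1). That's 2 in total.

2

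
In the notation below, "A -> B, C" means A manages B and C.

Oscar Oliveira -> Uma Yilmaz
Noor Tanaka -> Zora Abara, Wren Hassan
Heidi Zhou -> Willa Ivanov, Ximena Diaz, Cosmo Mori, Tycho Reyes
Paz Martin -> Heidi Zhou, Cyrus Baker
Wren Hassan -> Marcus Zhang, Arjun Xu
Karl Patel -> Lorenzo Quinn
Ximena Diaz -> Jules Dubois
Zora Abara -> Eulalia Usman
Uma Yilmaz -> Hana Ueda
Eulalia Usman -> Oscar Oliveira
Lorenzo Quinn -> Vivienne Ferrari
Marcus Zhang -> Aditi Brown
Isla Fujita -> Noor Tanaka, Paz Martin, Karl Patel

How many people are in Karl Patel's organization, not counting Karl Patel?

Karl Patel directly manages Lorenzo Quinn. Under Lorenzo Quinn: Vivienne Ferrari (1). That's 2 in total.

2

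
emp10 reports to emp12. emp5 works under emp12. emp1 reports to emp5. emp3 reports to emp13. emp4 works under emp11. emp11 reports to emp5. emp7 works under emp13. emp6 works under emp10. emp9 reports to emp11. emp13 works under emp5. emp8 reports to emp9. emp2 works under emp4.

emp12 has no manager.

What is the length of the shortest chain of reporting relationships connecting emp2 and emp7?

5

emp2 is 3 levels below emp5, and emp7 is 2 levels below emp5 (their lowest common manager). The shortest path runs up from emp2 to emp5 and back down to emp7: 3 + 2 = 5 links.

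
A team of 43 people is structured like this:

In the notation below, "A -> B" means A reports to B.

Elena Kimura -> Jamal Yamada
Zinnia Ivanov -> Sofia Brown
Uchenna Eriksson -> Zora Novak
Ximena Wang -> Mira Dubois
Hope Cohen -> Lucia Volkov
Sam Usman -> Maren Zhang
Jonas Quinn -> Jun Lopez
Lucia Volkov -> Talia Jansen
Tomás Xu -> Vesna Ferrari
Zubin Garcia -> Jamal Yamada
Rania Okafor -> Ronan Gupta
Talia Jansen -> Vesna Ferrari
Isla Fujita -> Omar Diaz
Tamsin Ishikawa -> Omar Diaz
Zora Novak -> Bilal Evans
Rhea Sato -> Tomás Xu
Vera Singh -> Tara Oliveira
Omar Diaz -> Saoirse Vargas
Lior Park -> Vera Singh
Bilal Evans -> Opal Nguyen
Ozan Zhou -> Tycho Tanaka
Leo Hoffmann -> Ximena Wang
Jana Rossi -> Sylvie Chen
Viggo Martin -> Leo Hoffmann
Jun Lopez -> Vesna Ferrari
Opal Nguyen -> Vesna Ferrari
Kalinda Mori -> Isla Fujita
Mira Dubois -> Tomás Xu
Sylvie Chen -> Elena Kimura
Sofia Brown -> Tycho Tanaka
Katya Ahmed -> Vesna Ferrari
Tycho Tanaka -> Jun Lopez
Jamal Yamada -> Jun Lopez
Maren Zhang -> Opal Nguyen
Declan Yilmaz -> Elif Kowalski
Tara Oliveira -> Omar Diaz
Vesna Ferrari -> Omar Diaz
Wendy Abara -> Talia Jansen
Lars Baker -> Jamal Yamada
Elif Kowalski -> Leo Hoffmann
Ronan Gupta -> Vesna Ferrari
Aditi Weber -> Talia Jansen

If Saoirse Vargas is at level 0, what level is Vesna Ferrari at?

Chain from Vesna Ferrari up to Saoirse Vargas: Vesna Ferrari → Omar Diaz → Saoirse Vargas. That is 2 steps up, so Vesna Ferrari is 2 levels below Saoirse Vargas.

2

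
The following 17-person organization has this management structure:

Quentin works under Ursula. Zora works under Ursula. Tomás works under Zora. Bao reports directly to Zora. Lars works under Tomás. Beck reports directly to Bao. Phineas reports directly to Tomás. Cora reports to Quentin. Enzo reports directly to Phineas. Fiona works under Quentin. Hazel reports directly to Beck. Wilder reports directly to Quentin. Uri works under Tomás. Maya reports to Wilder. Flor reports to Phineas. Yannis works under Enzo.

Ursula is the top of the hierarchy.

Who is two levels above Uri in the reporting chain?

Uri reports to Tomás, and Tomás reports to Zora. So Uri's skip-level manager is Zora.

Zora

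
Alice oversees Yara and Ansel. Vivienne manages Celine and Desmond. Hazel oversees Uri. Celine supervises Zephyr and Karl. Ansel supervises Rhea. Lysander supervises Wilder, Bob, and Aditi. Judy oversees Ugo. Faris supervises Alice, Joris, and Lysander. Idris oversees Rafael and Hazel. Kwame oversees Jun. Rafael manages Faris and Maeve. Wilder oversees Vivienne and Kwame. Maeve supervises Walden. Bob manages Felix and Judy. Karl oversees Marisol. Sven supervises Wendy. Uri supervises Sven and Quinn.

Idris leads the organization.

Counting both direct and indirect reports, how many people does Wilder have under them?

8

Wilder directly manages Kwame, Vivienne. Under Kwame: Jun (1). Under Vivienne: Desmond, Celine, Karl, Marisol, Zephyr (5). So Wilder's organization is 2 direct reports plus everyone under them: 2 + 6 = 8.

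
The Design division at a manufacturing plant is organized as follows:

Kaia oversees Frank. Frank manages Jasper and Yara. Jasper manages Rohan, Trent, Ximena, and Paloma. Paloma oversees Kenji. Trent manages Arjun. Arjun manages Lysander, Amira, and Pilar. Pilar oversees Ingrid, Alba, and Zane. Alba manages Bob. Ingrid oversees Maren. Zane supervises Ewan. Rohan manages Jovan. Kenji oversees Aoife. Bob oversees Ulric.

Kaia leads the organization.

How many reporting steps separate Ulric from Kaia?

Chain from Ulric up to Kaia: Ulric → Bob → Alba → Pilar → Arjun → Trent → Jasper → Frank → Kaia. That is 8 steps up, so Ulric is 8 levels below Kaia.

8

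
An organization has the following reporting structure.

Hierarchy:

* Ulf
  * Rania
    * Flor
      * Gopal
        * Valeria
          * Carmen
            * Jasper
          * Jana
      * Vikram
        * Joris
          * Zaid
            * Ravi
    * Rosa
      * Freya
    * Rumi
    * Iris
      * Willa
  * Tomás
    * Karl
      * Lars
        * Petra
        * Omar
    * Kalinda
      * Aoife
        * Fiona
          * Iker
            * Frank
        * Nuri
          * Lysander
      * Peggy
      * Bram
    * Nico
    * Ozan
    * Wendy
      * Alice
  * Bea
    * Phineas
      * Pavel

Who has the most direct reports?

Direct-report counts: Ulf has 3; Bea has 1; Phineas has 1; Tomás has 5; Wendy has 1; Kalinda has 3; Aoife has 2; Nuri has 1; Fiona has 1; Iker has 1; Karl has 1; Lars has 2; Rania has 4; Iris has 1; Rosa has 1; Flor has 2; Vikram has 1; Joris has 1; Zaid has 1; Gopal has 1; Valeria has 2; Carmen has 1. The largest is 5, held by Tomás.

Tomás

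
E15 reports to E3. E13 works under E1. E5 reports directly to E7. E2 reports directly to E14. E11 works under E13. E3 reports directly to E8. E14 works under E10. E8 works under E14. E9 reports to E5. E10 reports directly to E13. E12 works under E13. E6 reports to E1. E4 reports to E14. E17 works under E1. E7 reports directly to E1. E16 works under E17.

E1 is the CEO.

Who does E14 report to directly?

E14 reports directly to E10.

E10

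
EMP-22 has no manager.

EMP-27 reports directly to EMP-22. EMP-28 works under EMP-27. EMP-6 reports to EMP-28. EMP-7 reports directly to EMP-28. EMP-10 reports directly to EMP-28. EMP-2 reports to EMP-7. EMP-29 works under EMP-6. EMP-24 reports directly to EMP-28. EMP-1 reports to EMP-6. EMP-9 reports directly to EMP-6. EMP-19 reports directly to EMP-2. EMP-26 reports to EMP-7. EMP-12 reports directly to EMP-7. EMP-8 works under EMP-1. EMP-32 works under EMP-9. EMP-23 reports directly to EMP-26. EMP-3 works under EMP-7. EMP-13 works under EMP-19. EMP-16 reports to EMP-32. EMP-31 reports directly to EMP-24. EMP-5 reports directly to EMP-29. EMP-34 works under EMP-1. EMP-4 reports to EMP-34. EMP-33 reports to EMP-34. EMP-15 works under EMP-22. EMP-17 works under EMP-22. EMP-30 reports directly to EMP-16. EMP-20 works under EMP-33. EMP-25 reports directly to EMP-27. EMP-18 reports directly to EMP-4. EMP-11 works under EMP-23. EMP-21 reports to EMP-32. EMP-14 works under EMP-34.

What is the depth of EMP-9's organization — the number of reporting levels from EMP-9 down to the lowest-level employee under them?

3

The longest chain under EMP-9 runs EMP-9 → EMP-32 → EMP-16 → EMP-30, which is 3 levels below EMP-9.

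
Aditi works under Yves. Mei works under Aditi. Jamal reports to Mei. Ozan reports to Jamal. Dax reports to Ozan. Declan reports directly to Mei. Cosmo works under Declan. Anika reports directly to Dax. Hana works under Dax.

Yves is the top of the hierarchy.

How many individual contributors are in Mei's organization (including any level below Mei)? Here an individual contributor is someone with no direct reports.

The people in Mei's organization with no one reporting to them are Cosmo, Hana, Anika. That is 3.

3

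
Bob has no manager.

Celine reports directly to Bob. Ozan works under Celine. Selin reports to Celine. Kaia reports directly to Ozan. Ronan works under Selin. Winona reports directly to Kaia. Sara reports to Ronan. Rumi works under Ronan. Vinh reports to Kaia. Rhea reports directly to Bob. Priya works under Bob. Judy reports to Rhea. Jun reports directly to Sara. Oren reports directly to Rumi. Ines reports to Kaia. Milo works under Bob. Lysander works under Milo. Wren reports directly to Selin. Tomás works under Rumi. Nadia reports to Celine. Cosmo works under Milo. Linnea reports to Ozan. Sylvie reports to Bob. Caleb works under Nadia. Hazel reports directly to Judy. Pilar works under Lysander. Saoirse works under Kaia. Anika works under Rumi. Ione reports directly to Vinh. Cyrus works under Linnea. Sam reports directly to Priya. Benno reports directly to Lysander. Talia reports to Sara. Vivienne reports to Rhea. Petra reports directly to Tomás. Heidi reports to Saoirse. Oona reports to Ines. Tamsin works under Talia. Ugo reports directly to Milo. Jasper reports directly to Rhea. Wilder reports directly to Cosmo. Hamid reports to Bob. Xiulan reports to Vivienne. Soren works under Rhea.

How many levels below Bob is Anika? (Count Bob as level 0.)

Chain from Anika up to Bob: Anika → Rumi → Ronan → Selin → Celine → Bob. That is 5 steps up, so Anika is 5 levels below Bob.

5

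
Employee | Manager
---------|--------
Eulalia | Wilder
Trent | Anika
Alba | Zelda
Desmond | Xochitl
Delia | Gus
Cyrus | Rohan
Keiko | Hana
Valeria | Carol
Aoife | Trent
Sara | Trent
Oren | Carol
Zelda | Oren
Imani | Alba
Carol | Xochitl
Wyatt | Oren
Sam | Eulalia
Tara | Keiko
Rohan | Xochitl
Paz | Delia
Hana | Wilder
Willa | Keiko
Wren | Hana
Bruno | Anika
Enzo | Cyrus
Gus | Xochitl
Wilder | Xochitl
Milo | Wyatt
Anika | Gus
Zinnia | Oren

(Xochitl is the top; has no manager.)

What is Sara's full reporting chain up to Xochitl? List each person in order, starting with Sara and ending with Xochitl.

Sara reports to Trent. Trent reports to Anika. Anika reports to Gus. Gus reports to Xochitl. Xochitl is at the top.

Sara -> Trent -> Anika -> Gus -> Xochitl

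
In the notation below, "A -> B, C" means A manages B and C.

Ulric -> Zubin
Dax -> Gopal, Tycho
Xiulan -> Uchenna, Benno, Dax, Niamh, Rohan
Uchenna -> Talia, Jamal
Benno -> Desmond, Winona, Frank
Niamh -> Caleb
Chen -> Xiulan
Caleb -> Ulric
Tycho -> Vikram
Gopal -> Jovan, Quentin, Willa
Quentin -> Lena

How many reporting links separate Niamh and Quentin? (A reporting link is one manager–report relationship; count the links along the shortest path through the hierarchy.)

Niamh is 1 level below Xiulan, and Quentin is 3 levels below Xiulan (their lowest common manager). The shortest path runs up from Niamh to Xiulan and back down to Quentin: 1 + 3 = 4 links.

4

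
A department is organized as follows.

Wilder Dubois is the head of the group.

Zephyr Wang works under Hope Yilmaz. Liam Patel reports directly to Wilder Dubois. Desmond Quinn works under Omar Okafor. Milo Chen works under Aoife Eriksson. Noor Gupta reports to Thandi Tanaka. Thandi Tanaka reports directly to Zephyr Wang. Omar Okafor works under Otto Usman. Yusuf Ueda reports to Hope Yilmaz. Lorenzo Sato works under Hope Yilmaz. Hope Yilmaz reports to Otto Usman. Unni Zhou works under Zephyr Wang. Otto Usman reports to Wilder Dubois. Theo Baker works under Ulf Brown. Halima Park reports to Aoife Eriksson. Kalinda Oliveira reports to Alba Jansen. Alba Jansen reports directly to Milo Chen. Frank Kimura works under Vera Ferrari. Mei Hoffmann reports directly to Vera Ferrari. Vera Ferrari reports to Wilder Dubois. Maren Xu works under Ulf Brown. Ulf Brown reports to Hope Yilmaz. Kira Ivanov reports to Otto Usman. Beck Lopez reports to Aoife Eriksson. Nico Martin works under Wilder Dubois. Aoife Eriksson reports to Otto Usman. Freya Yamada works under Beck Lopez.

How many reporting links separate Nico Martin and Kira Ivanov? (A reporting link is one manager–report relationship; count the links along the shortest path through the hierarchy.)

Nico Martin is 1 level below Wilder Dubois, and Kira Ivanov is 2 levels below Wilder Dubois (their lowest common manager). The shortest path runs up from Nico Martin to Wilder Dubois and back down to Kira Ivanov: 1 + 2 = 3 links.

3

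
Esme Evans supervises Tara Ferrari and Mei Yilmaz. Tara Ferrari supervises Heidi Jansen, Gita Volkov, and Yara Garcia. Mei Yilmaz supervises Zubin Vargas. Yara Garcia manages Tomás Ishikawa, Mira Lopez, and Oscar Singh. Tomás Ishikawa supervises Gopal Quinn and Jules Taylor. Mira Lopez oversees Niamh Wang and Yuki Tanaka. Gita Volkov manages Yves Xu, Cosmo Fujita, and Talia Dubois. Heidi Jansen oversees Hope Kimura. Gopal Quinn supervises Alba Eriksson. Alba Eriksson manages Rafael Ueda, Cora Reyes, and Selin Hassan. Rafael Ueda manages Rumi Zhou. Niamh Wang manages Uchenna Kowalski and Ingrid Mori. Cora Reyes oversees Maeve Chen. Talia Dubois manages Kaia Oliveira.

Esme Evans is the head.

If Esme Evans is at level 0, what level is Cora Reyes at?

Chain from Cora Reyes up to Esme Evans: Cora Reyes → Alba Eriksson → Gopal Quinn → Tomás Ishikawa → Yara Garcia → Tara Ferrari → Esme Evans. That is 6 steps up, so Cora Reyes is 6 levels below Esme Evans.

6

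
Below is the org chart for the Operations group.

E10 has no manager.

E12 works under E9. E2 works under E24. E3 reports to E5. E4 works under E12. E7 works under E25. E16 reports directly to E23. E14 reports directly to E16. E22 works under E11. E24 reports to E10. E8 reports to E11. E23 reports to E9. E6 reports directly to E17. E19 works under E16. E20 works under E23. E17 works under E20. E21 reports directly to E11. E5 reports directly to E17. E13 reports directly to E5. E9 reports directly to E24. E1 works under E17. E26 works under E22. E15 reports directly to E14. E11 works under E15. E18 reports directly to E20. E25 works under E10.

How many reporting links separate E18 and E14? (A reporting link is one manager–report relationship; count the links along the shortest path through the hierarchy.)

E18 is 2 levels below E23, and E14 is 2 levels below E23 (their lowest common manager). The shortest path runs up from E18 to E23 and back down to E14: 2 + 2 = 4 links.

4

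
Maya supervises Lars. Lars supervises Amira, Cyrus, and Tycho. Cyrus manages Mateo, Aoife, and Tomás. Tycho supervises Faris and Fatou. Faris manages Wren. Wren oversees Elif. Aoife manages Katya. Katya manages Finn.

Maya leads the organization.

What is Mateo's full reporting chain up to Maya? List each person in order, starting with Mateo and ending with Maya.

Mateo reports to Cyrus. Cyrus reports to Lars. Lars reports to Maya. Maya is at the top.

Mateo -> Cyrus -> Lars -> Maya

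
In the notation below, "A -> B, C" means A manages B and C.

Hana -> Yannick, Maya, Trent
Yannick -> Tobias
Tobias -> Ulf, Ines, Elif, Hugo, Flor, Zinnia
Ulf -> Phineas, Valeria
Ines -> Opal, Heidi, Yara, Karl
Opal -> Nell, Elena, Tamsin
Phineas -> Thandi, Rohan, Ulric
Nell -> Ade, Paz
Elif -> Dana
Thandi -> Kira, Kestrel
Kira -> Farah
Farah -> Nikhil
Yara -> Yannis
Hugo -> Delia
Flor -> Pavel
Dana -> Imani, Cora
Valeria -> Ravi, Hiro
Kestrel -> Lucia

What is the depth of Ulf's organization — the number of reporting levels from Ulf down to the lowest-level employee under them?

The longest chain under Ulf runs Ulf → Phineas → Thandi → Kira → Farah → Nikhil, which is 5 levels below Ulf.

5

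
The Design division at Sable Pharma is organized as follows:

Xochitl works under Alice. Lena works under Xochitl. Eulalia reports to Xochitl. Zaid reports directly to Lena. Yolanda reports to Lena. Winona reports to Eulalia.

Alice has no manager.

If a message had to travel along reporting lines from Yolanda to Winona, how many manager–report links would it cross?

4

Yolanda is 2 levels below Xochitl, and Winona is 2 levels below Xochitl (their lowest common manager). The shortest path runs up from Yolanda to Xochitl and back down to Winona: 2 + 2 = 4 links.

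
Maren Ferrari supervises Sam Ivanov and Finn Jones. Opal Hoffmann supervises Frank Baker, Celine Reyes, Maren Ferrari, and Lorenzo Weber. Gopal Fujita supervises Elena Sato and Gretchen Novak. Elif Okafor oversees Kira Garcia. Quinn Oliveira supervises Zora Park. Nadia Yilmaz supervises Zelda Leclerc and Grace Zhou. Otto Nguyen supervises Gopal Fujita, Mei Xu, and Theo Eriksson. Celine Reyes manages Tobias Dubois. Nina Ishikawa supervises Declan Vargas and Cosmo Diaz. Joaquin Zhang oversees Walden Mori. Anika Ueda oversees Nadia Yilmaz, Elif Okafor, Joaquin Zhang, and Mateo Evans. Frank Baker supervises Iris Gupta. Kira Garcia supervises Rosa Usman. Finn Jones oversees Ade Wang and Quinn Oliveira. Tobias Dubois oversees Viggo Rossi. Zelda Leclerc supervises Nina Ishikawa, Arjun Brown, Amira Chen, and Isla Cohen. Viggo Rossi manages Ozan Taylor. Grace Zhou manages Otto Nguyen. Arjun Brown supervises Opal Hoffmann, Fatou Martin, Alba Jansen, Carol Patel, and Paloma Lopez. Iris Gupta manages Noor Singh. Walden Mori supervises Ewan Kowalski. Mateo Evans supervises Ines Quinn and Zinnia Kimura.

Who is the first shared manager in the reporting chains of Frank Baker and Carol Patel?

Arjun Brown

Frank Baker's chain of managers is Opal Hoffmann, Arjun Brown, Zelda Leclerc, Nadia Yilmaz, Anika Ueda. Carol Patel's chain of managers is Arjun Brown, Zelda Leclerc, Nadia Yilmaz, Anika Ueda. The first manager that appears in both chains is Arjun Brown.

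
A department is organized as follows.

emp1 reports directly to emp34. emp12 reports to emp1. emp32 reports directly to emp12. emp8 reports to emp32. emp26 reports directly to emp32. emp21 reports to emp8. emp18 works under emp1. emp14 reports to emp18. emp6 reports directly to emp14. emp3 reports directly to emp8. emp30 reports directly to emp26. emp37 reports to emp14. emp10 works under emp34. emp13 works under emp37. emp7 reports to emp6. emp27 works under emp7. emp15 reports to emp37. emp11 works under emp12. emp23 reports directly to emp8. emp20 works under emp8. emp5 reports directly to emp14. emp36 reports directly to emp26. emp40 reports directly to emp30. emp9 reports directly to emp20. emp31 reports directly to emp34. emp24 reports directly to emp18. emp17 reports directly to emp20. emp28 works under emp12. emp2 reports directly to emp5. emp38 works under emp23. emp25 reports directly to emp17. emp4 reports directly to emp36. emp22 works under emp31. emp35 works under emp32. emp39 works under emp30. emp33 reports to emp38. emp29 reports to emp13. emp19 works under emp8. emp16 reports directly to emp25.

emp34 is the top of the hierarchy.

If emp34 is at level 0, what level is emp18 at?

Chain from emp18 up to emp34: emp18 → emp1 → emp34. That is 2 steps up, so emp18 is 2 levels below emp34.

2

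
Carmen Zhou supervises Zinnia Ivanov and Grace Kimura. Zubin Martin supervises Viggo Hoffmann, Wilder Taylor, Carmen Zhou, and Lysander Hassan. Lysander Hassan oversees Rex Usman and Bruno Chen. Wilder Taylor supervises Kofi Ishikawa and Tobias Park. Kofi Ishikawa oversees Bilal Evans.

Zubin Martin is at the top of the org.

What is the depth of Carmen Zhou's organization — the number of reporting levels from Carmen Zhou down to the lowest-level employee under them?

The longest chain under Carmen Zhou runs Carmen Zhou → Grace Kimura, which is 1 level below Carmen Zhou.

1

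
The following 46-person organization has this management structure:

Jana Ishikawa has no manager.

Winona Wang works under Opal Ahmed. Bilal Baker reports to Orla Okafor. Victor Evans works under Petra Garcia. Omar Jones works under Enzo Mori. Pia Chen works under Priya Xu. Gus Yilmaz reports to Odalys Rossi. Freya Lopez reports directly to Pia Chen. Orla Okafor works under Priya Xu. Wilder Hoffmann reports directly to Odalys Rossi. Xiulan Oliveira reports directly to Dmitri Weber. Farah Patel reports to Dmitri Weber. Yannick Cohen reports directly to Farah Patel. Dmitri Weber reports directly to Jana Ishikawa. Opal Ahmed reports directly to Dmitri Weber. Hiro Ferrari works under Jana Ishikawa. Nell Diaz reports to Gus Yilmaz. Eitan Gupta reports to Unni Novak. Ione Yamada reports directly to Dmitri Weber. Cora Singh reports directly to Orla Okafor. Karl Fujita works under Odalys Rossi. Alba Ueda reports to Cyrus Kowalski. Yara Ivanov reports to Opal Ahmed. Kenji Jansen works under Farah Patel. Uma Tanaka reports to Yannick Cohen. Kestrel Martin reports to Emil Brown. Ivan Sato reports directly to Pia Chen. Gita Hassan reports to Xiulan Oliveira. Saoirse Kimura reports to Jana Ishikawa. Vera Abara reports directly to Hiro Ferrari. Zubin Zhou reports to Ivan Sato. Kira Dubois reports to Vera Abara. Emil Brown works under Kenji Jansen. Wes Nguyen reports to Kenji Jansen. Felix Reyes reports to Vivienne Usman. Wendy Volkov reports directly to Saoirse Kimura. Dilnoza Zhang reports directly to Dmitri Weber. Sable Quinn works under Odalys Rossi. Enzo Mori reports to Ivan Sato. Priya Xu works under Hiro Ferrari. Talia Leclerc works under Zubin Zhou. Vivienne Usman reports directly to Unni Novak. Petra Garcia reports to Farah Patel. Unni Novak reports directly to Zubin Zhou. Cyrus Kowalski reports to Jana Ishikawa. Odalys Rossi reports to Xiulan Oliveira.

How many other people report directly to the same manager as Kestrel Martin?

Kestrel Martin reports to Emil Brown, and Emil Brown has no other direct reports. Kestrel Martin has 0 peers.

0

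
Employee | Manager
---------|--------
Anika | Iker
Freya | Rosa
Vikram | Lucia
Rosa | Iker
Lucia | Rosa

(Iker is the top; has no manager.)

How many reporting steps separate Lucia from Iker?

2

Chain from Lucia up to Iker: Lucia → Rosa → Iker. That is 2 steps up, so Lucia is 2 levels below Iker.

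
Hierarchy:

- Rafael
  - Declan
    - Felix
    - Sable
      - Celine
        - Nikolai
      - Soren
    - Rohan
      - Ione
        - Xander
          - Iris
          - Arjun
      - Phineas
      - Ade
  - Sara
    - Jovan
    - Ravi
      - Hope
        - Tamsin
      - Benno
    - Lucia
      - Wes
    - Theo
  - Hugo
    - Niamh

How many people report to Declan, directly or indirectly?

Declan directly manages Felix, Sable, Rohan. Felix has no reports. Under Sable: Soren, Celine, Nikolai (3). Under Rohan: Ade, Phineas, Ione, Xander, Arjun, Iris (6). So Declan's organization is 3 direct reports plus everyone under them: 1 + 4 + 7 = 12.

12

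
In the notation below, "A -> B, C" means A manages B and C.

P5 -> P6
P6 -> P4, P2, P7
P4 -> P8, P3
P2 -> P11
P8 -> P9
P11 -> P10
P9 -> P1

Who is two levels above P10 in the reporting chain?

P2

P10 reports to P11, and P11 reports to P2. So P10's skip-level manager is P2.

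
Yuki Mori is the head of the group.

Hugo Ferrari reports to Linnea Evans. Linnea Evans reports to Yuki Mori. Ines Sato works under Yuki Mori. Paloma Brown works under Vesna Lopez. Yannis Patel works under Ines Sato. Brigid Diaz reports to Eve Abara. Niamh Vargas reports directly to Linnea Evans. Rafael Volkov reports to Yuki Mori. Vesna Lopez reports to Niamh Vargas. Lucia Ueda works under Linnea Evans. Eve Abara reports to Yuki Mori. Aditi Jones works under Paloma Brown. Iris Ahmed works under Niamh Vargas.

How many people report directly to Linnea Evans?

3

Linnea Evans directly manages Niamh Vargas, Hugo Ferrari, Lucia Ueda. That is 3 direct reports.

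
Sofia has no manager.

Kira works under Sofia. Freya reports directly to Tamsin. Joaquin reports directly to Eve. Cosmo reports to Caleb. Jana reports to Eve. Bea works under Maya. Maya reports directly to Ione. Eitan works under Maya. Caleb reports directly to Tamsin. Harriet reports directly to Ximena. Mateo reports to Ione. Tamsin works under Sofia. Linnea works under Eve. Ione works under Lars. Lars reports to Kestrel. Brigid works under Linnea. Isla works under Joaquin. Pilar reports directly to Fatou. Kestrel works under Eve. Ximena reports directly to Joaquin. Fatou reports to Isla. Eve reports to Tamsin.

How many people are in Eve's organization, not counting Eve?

16

Eve directly manages Jana, Kestrel, Joaquin, Linnea. Jana has no reports. Under Kestrel: Lars, Ione, Mateo, Maya, Bea, Eitan (6). Under Joaquin: Ximena, Harriet, Isla, Fatou, Pilar (5). Under Linnea: Brigid (1). So Eve's organization is 4 direct reports plus everyone under them: 1 + 7 + 6 + 2 = 16.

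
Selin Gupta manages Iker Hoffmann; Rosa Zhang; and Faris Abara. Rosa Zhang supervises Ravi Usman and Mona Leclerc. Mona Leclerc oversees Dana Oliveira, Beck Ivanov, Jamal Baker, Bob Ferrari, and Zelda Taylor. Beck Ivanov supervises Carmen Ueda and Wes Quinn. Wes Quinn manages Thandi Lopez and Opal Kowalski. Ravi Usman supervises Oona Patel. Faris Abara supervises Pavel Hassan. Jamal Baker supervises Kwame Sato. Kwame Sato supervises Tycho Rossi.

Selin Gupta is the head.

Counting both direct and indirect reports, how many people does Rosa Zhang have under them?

14

Rosa Zhang directly manages Mona Leclerc, Ravi Usman. Under Mona Leclerc: Bob Ferrari, Zelda Taylor, Dana Oliveira, Jamal Baker, Kwame Sato, Tycho Rossi, Beck Ivanov, Wes Quinn, Thandi Lopez, Opal Kowalski, Carmen Ueda (11). Under Ravi Usman: Oona Patel (1). So Rosa Zhang's organization is 2 direct reports plus everyone under them: 12 + 2 = 14.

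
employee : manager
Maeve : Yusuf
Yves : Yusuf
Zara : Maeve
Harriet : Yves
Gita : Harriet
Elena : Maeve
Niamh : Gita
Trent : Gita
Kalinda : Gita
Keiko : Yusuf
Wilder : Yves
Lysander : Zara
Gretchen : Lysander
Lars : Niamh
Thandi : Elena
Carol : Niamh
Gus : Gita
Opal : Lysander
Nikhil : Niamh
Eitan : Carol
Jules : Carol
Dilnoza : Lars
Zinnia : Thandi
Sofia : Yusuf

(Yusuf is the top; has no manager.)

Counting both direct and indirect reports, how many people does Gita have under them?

10

Gita directly manages Niamh, Trent, Kalinda, Gus. Under Niamh: Nikhil, Carol, Jules, Eitan, Lars, Dilnoza (6). Trent has no reports. Kalinda has no reports. Gus has no reports. So Gita's organization is 4 direct reports plus everyone under them: 7 + 1 + 1 + 1 = 10.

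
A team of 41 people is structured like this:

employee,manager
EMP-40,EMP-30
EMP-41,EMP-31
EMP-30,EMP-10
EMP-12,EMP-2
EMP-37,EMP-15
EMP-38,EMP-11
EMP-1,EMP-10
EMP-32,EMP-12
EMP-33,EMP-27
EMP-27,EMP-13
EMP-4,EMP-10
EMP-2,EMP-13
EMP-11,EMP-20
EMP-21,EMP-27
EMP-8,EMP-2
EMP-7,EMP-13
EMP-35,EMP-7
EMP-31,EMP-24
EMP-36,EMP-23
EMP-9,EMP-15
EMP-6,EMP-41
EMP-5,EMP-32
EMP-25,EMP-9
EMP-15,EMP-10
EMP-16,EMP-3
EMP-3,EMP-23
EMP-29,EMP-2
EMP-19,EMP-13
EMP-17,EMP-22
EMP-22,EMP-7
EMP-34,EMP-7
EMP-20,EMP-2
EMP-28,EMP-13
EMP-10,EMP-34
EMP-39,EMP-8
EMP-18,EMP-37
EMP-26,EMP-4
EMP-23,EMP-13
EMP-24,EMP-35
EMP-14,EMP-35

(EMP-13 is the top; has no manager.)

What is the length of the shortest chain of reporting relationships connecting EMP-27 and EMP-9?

6

EMP-27 is 1 level below EMP-13, and EMP-9 is 5 levels below EMP-13 (their lowest common manager). The shortest path runs up from EMP-27 to EMP-13 and back down to EMP-9: 1 + 5 = 6 links.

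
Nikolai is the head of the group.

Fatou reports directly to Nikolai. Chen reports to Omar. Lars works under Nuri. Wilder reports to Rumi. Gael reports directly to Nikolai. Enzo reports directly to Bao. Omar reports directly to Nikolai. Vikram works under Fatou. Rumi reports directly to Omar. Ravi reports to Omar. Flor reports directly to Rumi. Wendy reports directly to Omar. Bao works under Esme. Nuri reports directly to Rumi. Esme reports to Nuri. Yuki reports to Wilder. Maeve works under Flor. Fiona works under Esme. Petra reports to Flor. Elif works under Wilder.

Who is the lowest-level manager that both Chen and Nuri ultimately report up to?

Chen's chain of managers is Omar, Nikolai. Nuri's chain of managers is Rumi, Omar, Nikolai. The first manager that appears in both chains is Omar.

Omar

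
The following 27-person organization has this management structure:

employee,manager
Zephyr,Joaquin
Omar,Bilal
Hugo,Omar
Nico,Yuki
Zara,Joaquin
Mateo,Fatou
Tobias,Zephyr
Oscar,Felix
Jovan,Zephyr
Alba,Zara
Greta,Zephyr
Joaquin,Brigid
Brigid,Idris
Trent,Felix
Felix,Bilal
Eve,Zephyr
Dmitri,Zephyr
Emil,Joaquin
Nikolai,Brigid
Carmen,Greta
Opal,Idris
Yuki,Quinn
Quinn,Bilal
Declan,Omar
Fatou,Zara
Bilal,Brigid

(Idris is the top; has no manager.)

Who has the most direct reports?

Direct-report counts: Idris has 2; Brigid has 3; Bilal has 3; Felix has 2; Omar has 2; Quinn has 1; Yuki has 1; Joaquin has 3; Zephyr has 5; Greta has 1; Zara has 2; Fatou has 1. The largest is 5, held by Zephyr.

Zephyr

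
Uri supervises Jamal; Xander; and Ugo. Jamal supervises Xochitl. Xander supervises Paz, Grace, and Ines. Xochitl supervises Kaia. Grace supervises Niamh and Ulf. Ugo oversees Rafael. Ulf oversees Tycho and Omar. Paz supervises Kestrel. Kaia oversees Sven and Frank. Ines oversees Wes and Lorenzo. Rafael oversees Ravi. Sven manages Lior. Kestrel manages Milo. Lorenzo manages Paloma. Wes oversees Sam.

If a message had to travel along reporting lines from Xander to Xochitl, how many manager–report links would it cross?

Xander is 1 level below Uri, and Xochitl is 2 levels below Uri (their lowest common manager). The shortest path runs up from Xander to Uri and back down to Xochitl: 1 + 2 = 3 links.

3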